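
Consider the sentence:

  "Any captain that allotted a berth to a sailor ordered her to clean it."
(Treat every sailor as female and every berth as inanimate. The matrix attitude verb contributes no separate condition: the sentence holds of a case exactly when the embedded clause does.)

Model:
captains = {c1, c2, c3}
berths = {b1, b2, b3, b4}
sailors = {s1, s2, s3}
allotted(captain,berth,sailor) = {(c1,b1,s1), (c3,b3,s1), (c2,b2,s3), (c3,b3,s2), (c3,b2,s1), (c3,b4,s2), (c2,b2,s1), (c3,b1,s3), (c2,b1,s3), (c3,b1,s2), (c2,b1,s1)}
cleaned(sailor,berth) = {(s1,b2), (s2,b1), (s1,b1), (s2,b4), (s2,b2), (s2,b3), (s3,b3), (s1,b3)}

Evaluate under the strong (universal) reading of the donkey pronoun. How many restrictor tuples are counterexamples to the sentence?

3

"her" takes "a sailor" as antecedent and "it" takes "a berth"; both are donkey pronouns co-varying with the restrictor.
Strong reading: for every (c,b,s) with allotted(c,b,s), cleaned(s,b).
Restrictor triples: (c1,b1,s1)→cleaned(s1,b1) ✓  (c2,b1,s1)→cleaned(s1,b1) ✓  (c2,b1,s3)→cleaned(s3,b1) ✗  (c2,b2,s1)→cleaned(s1,b2) ✓  (c2,b2,s3)→cleaned(s3,b2) ✗  (c3,b1,s2)→cleaned(s2,b1) ✓  (c3,b1,s3)→cleaned(s3,b1) ✗  (c3,b2,s1)→cleaned(s1,b2) ✓  (c3,b3,s1)→cleaned(s1,b3) ✓  (c3,b3,s2)→cleaned(s2,b3) ✓  (c3,b4,s2)→cleaned(s2,b4) ✓
Counterexamples (restrictor triples failing the scope): 3.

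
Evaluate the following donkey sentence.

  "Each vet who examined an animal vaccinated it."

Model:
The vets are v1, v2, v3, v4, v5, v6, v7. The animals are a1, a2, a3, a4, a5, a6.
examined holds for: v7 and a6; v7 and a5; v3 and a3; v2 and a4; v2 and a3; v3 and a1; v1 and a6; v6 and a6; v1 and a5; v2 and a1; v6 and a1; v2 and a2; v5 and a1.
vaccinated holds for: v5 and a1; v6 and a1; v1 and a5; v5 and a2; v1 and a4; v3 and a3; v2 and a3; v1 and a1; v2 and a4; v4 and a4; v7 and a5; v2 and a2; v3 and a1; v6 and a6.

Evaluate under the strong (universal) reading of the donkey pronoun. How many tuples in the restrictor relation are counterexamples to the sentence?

3

"it" takes "an animal" as antecedent — a donkey pronoun bound across the clause boundary.
Strong reading: for every (v,a) with examined(v,a), vaccinated(v,a).
Restrictor pairs: (v1,a5) ✓  (v1,a6) ✗  (v2,a1) ✗  (v2,a2) ✓  (v2,a3) ✓  (v2,a4) ✓  (v3,a1) ✓  (v3,a3) ✓  (v5,a1) ✓  (v6,a1) ✓  (v6,a6) ✓  (v7,a5) ✓  (v7,a6) ✗
Counterexamples (restrictor pairs failing the scope): 3.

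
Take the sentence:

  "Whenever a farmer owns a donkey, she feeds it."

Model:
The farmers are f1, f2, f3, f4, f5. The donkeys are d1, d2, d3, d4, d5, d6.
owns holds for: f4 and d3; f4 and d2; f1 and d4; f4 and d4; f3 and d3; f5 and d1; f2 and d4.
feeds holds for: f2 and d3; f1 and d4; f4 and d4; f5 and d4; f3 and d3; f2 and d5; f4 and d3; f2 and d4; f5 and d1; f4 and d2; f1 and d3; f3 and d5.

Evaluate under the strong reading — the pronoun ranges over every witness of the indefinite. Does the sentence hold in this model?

"it" takes "a donkey" as antecedent — a donkey pronoun bound across the clause boundary.
Strong reading: for every (f,d) with owns(f,d), feeds(f,d).
Restrictor pairs: (f1,d4) ✓  (f2,d4) ✓  (f3,d3) ✓  (f4,d2) ✓  (f4,d3) ✓  (f4,d4) ✓  (f5,d1) ✓
Every restrictor pair satisfies the scope.

True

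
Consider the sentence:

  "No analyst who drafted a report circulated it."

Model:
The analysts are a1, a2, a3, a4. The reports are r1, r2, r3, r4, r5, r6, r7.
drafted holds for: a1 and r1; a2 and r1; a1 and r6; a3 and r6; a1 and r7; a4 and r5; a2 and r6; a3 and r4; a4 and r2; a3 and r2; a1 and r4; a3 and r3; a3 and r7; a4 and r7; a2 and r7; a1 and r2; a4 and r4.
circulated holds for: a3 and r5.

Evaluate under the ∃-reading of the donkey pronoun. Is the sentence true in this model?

"it" takes "a report" as antecedent — a donkey pronoun bound across the clause boundary.
Truth condition: for no (a,r) with drafted(a,r) does circulated(a,r) hold.
Restrictor pairs — does the scope hold? (a1,r1):fails  (a1,r2):fails  (a1,r4):fails  (a1,r6):fails  (a1,r7):fails  (a2,r1):fails  (a2,r6):fails  (a2,r7):fails  (a3,r2):fails  (a3,r3):fails  (a3,r4):fails  (a3,r6):fails  (a3,r7):fails  (a4,r2):fails  (a4,r4):fails  (a4,r5):fails  (a4,r7):fails
Scope holds for no restrictor pair, so the sentence is true.

True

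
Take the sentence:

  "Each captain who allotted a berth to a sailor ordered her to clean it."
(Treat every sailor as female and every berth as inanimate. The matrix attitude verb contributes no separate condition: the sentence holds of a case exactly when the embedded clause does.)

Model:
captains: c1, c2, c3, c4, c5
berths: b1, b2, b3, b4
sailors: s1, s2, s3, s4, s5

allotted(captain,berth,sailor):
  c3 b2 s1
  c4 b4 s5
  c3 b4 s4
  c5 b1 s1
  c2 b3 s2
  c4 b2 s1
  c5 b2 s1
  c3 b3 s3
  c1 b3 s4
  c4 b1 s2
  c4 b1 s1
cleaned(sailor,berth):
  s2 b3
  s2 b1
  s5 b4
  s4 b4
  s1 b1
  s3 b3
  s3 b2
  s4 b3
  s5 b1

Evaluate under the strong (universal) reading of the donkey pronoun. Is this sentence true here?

"her" takes "a sailor" as antecedent and "it" takes "a berth"; both are donkey pronouns co-varying with the restrictor.
Strong reading: for every (c,b,s) with allotted(c,b,s), cleaned(s,b).
Restrictor triples: (c1,b3,s4)→cleaned(s4,b3) ✓  (c2,b3,s2)→cleaned(s2,b3) ✓  (c3,b2,s1)→cleaned(s1,b2) ✗  (c3,b3,s3)→cleaned(s3,b3) ✓  (c3,b4,s4)→cleaned(s4,b4) ✓  (c4,b1,s1)→cleaned(s1,b1) ✓  (c4,b1,s2)→cleaned(s2,b1) ✓  (c4,b2,s1)→cleaned(s1,b2) ✗  (c4,b4,s5)→cleaned(s5,b4) ✓  (c5,b1,s1)→cleaned(s1,b1) ✓  (c5,b2,s1)→cleaned(s1,b2) ✗
Counterexample: (c3,b2,s1) — cleaned(s1,b2) does not hold.

False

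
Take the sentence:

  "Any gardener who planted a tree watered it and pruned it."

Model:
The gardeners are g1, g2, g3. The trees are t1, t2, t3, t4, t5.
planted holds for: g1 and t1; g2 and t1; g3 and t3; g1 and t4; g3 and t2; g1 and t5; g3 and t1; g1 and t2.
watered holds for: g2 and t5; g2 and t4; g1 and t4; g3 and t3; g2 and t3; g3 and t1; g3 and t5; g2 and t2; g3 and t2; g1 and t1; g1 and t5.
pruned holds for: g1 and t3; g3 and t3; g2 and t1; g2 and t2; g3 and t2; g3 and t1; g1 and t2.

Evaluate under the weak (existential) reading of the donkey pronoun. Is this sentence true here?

"it" takes "a tree" as antecedent — a donkey pronoun bound across the clause boundary.
Weak reading: every gardener g with some planted-tree has at least one planted-tree t such that watered(g,t) ∧ pruned(g,t).
Per gardener: g1:✗  g2:✗  g3:✓
g1 has no witness among its planted-trees.

False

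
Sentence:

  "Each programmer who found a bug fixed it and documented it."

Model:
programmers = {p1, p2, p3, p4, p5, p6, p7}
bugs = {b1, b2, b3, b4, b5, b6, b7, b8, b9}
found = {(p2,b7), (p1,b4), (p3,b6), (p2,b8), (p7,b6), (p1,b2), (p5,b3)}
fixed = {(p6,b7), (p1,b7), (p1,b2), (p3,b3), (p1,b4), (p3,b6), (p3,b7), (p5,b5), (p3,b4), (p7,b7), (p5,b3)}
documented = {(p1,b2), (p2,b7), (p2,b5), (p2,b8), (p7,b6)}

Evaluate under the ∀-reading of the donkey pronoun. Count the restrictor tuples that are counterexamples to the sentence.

"it" takes "a bug" as antecedent — a donkey pronoun bound across the clause boundary.
Strong reading: for every (p,b) with found(p,b), fixed(p,b) ∧ documented(p,b).
Restrictor pairs: (p1,b2) ✓  (p1,b4) ✗  (p2,b7) ✗  (p2,b8) ✗  (p3,b6) ✗  (p5,b3) ✗  (p7,b6) ✗
Counterexamples (restrictor pairs failing the scope): 6.

6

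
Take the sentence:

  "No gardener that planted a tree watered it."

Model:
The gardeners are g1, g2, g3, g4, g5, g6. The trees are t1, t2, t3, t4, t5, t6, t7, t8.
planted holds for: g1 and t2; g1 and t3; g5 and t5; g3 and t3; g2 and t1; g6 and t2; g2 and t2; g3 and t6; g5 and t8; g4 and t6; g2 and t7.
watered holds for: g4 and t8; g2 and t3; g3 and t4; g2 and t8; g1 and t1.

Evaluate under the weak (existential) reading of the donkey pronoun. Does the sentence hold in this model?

True

"it" takes "a tree" as antecedent — a donkey pronoun bound across the clause boundary.
Truth condition: for no (g,t) with planted(g,t) does watered(g,t) hold.
Restrictor pairs — does the scope hold? (g1,t2):fails  (g1,t3):fails  (g2,t1):fails  (g2,t2):fails  (g2,t7):fails  (g3,t3):fails  (g3,t6):fails  (g4,t6):fails  (g5,t5):fails  (g5,t8):fails  (g6,t2):fails
Scope holds for no restrictor pair, so the sentence is true.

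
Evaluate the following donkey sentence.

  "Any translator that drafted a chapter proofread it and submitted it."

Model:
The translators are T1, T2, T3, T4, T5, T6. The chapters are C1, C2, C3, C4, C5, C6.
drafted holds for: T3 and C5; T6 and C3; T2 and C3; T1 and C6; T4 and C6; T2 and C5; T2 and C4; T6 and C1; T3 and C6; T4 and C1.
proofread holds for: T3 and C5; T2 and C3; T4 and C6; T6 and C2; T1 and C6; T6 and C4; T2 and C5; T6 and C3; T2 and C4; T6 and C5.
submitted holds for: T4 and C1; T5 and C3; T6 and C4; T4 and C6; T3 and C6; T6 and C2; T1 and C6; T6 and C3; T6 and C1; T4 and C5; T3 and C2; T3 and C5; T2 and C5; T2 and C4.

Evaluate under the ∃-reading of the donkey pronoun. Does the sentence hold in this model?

True

"it" takes "a chapter" as antecedent — a donkey pronoun bound across the clause boundary.
Weak reading: every translator t with some drafted-chapter has at least one drafted-chapter c such that proofread(t,c) ∧ submitted(t,c).
Per translator: T1:✓  T2:✓  T3:✓  T4:✓  T6:✓
Every translator in the restrictor has a witness.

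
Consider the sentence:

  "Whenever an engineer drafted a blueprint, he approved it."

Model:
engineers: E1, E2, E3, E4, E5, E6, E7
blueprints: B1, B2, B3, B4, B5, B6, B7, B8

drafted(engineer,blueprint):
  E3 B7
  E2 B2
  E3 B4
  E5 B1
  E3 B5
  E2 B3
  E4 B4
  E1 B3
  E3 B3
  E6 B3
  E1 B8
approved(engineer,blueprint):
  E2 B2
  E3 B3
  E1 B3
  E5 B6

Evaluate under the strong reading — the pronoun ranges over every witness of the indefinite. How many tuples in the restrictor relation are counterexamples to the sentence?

"it" takes "a blueprint" as antecedent — a donkey pronoun bound across the clause boundary.
Strong reading: for every (e,b) with drafted(e,b), approved(e,b).
Restrictor pairs: (E1,B3) ✓  (E1,B8) ✗  (E2,B2) ✓  (E2,B3) ✗  (E3,B3) ✓  (E3,B4) ✗  (E3,B5) ✗  (E3,B7) ✗  (E4,B4) ✗  (E5,B1) ✗  (E6,B3) ✗
Counterexamples (restrictor pairs failing the scope): 8.

8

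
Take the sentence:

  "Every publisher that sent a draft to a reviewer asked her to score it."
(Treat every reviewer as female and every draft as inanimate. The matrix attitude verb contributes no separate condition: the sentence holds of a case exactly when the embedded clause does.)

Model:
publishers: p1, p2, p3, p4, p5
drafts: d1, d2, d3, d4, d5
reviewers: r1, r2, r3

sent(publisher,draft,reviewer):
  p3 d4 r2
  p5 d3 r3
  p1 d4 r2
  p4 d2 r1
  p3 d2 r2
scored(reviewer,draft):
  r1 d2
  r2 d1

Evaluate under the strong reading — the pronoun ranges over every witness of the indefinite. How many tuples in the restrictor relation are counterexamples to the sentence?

4

"her" takes "a reviewer" as antecedent and "it" takes "a draft"; both are donkey pronouns co-varying with the restrictor.
Strong reading: for every (p,d,r) with sent(p,d,r), scored(r,d).
Restrictor triples: (p1,d4,r2)→scored(r2,d4) ✗  (p3,d2,r2)→scored(r2,d2) ✗  (p3,d4,r2)→scored(r2,d4) ✗  (p4,d2,r1)→scored(r1,d2) ✓  (p5,d3,r3)→scored(r3,d3) ✗
Counterexamples (restrictor triples failing the scope): 4.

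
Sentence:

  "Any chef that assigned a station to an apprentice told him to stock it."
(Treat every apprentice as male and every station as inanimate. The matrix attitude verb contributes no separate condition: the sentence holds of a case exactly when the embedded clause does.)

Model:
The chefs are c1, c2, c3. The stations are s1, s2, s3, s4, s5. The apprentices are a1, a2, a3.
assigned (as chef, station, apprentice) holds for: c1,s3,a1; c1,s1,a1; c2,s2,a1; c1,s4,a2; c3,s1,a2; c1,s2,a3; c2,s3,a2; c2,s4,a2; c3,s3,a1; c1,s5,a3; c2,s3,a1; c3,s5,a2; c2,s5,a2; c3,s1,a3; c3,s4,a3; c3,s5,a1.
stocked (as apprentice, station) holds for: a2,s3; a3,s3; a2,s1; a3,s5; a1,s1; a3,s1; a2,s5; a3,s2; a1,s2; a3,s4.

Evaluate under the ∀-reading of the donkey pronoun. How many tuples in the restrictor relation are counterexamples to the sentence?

6

"him" takes "an apprentice" as antecedent and "it" takes "a station"; both are donkey pronouns co-varying with the restrictor.
Strong reading: for every (c,s,a) with assigned(c,s,a), stocked(a,s).
Restrictor triples: (c1,s1,a1)→stocked(a1,s1) ✓  (c1,s2,a3)→stocked(a3,s2) ✓  (c1,s3,a1)→stocked(a1,s3) ✗  (c1,s4,a2)→stocked(a2,s4) ✗  (c1,s5,a3)→stocked(a3,s5) ✓  (c2,s2,a1)→stocked(a1,s2) ✓  (c2,s3,a1)→stocked(a1,s3) ✗  (c2,s3,a2)→stocked(a2,s3) ✓  (c2,s4,a2)→stocked(a2,s4) ✗  (c2,s5,a2)→stocked(a2,s5) ✓  (c3,s1,a2)→stocked(a2,s1) ✓  (c3,s1,a3)→stocked(a3,s1) ✓  (c3,s3,a1)→stocked(a1,s3) ✗  (c3,s4,a3)→stocked(a3,s4) ✓  (c3,s5,a1)→stocked(a1,s5) ✗  (c3,s5,a2)→stocked(a2,s5) ✓
Counterexamples (restrictor triples failing the scope): 6.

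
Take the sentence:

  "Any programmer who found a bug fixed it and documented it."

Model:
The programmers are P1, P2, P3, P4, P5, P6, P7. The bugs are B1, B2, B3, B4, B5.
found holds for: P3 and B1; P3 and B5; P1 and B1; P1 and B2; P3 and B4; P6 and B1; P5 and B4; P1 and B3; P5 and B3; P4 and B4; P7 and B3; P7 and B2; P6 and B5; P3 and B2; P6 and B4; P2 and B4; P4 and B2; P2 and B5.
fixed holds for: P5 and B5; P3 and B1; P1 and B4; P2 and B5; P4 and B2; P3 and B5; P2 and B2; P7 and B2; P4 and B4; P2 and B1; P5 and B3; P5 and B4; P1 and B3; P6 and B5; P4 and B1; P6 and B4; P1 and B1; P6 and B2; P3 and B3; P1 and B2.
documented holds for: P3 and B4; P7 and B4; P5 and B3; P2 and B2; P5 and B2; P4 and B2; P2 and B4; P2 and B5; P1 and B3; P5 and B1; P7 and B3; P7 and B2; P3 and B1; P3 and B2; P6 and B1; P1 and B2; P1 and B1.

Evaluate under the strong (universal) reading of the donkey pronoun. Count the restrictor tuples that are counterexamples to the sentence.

"it" takes "a bug" as antecedent — a donkey pronoun bound across the clause boundary.
Strong reading: for every (p,b) with found(p,b), fixed(p,b) ∧ documented(p,b).
Restrictor pairs: (P1,B1) ✓  (P1,B2) ✓  (P1,B3) ✓  (P2,B4) ✗  (P2,B5) ✓  (P3,B1) ✓  (P3,B2) ✗  (P3,B4) ✗  (P3,B5) ✗  (P4,B2) ✓  (P4,B4) ✗  (P5,B3) ✓  (P5,B4) ✗  (P6,B1) ✗  (P6,B4) ✗  (P6,B5) ✗  (P7,B2) ✓  (P7,B3) ✗
Counterexamples (restrictor pairs failing the scope): 10.

10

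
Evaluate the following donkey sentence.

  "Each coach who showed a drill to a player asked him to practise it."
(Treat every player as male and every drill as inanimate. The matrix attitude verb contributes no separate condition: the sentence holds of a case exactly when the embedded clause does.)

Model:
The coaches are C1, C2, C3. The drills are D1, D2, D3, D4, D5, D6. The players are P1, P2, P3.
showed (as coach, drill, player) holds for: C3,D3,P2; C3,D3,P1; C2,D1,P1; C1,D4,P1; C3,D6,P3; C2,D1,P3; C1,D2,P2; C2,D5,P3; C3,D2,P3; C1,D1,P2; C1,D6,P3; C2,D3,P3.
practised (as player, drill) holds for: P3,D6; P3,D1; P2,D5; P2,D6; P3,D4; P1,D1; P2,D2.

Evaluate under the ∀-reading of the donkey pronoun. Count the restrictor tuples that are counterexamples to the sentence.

"him" takes "a player" as antecedent and "it" takes "a drill"; both are donkey pronouns co-varying with the restrictor.
Strong reading: for every (c,d,p) with showed(c,d,p), practised(p,d).
Restrictor triples: (C1,D1,P2)→practised(P2,D1) ✗  (C1,D2,P2)→practised(P2,D2) ✓  (C1,D4,P1)→practised(P1,D4) ✗  (C1,D6,P3)→practised(P3,D6) ✓  (C2,D1,P1)→practised(P1,D1) ✓  (C2,D1,P3)→practised(P3,D1) ✓  (C2,D3,P3)→practised(P3,D3) ✗  (C2,D5,P3)→practised(P3,D5) ✗  (C3,D2,P3)→practised(P3,D2) ✗  (C3,D3,P1)→practised(P1,D3) ✗  (C3,D3,P2)→practised(P2,D3) ✗  (C3,D6,P3)→practised(P3,D6) ✓
Counterexamples (restrictor triples failing the scope): 7.

7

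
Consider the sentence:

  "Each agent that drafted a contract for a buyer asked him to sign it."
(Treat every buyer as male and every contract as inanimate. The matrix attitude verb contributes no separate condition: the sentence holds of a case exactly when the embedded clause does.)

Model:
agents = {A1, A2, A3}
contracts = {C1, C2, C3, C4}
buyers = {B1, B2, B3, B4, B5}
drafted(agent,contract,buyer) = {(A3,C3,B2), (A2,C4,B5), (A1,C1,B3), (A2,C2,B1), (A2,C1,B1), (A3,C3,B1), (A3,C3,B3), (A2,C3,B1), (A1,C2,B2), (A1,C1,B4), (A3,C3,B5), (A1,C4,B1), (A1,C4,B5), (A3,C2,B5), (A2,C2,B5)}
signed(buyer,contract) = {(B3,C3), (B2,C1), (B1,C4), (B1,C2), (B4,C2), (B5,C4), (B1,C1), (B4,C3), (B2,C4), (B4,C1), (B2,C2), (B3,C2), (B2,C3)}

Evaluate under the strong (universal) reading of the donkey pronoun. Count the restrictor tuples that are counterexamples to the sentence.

"him" takes "a buyer" as antecedent and "it" takes "a contract"; both are donkey pronouns co-varying with the restrictor.
Strong reading: for every (a,c,b) with drafted(a,c,b), signed(b,c).
Restrictor triples: (A1,C1,B3)→signed(B3,C1) ✗  (A1,C1,B4)→signed(B4,C1) ✓  (A1,C2,B2)→signed(B2,C2) ✓  (A1,C4,B1)→signed(B1,C4) ✓  (A1,C4,B5)→signed(B5,C4) ✓  (A2,C1,B1)→signed(B1,C1) ✓  (A2,C2,B1)→signed(B1,C2) ✓  (A2,C2,B5)→signed(B5,C2) ✗  (A2,C3,B1)→signed(B1,C3) ✗  (A2,C4,B5)→signed(B5,C4) ✓  (A3,C2,B5)→signed(B5,C2) ✗  (A3,C3,B1)→signed(B1,C3) ✗  (A3,C3,B2)→signed(B2,C3) ✓  (A3,C3,B3)→signed(B3,C3) ✓  (A3,C3,B5)→signed(B5,C3) ✗
Counterexamples (restrictor triples failing the scope): 6.

6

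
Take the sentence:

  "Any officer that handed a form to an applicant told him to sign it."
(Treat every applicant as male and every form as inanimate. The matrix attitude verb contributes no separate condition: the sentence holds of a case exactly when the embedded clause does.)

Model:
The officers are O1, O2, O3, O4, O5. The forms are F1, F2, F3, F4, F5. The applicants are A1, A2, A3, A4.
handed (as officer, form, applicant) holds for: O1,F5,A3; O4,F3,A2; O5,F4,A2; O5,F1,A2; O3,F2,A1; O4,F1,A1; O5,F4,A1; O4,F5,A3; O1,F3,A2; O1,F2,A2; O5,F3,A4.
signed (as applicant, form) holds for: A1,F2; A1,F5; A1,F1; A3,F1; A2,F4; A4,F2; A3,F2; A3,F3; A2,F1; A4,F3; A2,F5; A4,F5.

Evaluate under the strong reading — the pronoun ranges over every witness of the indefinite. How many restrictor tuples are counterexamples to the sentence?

6

"him" takes "an applicant" as antecedent and "it" takes "a form"; both are donkey pronouns co-varying with the restrictor.
Strong reading: for every (o,f,a) with handed(o,f,a), signed(a,f).
Restrictor triples: (O1,F2,A2)→signed(A2,F2) ✗  (O1,F3,A2)→signed(A2,F3) ✗  (O1,F5,A3)→signed(A3,F5) ✗  (O3,F2,A1)→signed(A1,F2) ✓  (O4,F1,A1)→signed(A1,F1) ✓  (O4,F3,A2)→signed(A2,F3) ✗  (O4,F5,A3)→signed(A3,F5) ✗  (O5,F1,A2)→signed(A2,F1) ✓  (O5,F3,A4)→signed(A4,F3) ✓  (O5,F4,A1)→signed(A1,F4) ✗  (O5,F4,A2)→signed(A2,F4) ✓
Counterexamples (restrictor triples failing the scope): 6.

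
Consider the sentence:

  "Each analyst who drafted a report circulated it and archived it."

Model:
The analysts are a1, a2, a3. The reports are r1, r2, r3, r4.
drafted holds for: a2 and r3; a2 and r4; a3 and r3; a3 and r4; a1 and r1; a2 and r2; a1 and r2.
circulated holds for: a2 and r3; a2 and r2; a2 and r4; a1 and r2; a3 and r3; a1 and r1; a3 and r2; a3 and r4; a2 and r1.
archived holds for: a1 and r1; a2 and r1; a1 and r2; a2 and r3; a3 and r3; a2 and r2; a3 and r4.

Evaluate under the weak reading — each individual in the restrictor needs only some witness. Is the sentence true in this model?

True

"it" takes "a report" as antecedent — a donkey pronoun bound across the clause boundary.
Weak reading: every analyst a with some drafted-report has at least one drafted-report r such that circulated(a,r) ∧ archived(a,r).
Per analyst: a1:✓  a2:✓  a3:✓
Every analyst in the restrictor has a witness.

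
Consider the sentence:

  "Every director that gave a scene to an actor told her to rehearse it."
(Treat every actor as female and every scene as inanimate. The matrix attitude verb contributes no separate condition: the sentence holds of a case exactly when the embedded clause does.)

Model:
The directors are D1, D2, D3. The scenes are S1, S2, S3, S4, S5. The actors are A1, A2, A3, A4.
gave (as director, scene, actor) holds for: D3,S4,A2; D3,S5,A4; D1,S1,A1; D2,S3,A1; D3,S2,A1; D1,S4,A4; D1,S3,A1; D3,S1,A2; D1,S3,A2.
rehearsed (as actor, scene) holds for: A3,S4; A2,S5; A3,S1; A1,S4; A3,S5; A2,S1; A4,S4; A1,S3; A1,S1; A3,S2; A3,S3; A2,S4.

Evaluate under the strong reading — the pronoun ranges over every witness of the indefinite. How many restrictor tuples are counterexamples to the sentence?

"her" takes "an actor" as antecedent and "it" takes "a scene"; both are donkey pronouns co-varying with the restrictor.
Strong reading: for every (d,s,a) with gave(d,s,a), rehearsed(a,s).
Restrictor triples: (D1,S1,A1)→rehearsed(A1,S1) ✓  (D1,S3,A1)→rehearsed(A1,S3) ✓  (D1,S3,A2)→rehearsed(A2,S3) ✗  (D1,S4,A4)→rehearsed(A4,S4) ✓  (D2,S3,A1)→rehearsed(A1,S3) ✓  (D3,S1,A2)→rehearsed(A2,S1) ✓  (D3,S2,A1)→rehearsed(A1,S2) ✗  (D3,S4,A2)→rehearsed(A2,S4) ✓  (D3,S5,A4)→rehearsed(A4,S5) ✗
Counterexamples (restrictor triples failing the scope): 3.

3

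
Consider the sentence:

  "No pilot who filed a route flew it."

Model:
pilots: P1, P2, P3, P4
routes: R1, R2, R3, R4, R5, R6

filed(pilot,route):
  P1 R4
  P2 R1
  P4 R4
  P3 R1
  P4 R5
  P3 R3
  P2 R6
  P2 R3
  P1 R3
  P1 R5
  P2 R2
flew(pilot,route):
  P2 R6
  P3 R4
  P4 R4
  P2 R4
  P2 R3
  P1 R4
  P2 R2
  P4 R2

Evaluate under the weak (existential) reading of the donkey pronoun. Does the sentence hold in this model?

False

"it" takes "a route" as antecedent — a donkey pronoun bound across the clause boundary.
Truth condition: for no (p,r) with filed(p,r) does flew(p,r) hold.
Restrictor pairs — does the scope hold? (P1,R3):fails  (P1,R4):holds  (P1,R5):fails  (P2,R1):fails  (P2,R2):holds  (P2,R3):holds  (P2,R6):holds  (P3,R1):fails  (P3,R3):fails  (P4,R4):holds  (P4,R5):fails
Scope holds for 5 pair(s), so the sentence is false.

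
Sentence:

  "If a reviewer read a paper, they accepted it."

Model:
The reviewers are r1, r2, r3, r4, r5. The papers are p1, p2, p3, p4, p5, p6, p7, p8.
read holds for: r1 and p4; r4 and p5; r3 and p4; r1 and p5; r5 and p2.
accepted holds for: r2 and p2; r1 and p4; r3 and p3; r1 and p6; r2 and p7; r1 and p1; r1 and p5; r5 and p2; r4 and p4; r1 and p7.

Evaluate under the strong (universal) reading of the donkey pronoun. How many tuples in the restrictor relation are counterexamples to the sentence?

2

"it" takes "a paper" as antecedent — a donkey pronoun bound across the clause boundary.
Strong reading: for every (r,p) with read(r,p), accepted(r,p).
Restrictor pairs: (r1,p4) ✓  (r1,p5) ✓  (r3,p4) ✗  (r4,p5) ✗  (r5,p2) ✓
Counterexamples (restrictor pairs failing the scope): 2.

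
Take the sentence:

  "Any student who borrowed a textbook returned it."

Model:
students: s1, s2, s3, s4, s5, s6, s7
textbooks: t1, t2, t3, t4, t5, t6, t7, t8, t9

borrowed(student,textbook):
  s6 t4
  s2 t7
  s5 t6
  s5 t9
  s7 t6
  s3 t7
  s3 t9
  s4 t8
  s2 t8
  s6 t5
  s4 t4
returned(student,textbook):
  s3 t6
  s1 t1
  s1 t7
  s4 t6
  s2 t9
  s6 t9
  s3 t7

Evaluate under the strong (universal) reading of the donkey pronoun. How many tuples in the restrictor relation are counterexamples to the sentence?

10

"it" takes "a textbook" as antecedent — a donkey pronoun bound across the clause boundary.
Strong reading: for every (s,t) with borrowed(s,t), returned(s,t).
Restrictor pairs: (s2,t7) ✗  (s2,t8) ✗  (s3,t7) ✓  (s3,t9) ✗  (s4,t4) ✗  (s4,t8) ✗  (s5,t6) ✗  (s5,t9) ✗  (s6,t4) ✗  (s6,t5) ✗  (s7,t6) ✗
Counterexamples (restrictor pairs failing the scope): 10.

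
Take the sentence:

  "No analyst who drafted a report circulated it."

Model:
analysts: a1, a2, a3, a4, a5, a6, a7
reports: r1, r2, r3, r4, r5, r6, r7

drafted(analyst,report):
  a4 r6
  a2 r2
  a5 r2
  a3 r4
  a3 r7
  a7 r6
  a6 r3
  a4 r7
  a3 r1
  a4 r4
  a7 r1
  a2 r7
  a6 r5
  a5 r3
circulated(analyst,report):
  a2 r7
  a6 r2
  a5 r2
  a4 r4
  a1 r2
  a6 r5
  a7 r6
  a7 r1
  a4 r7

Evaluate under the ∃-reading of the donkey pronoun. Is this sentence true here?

False

"it" takes "a report" as antecedent — a donkey pronoun bound across the clause boundary.
Truth condition: for no (a,r) with drafted(a,r) does circulated(a,r) hold.
Restrictor pairs — does the scope hold? (a2,r2):fails  (a2,r7):holds  (a3,r1):fails  (a3,r4):fails  (a3,r7):fails  (a4,r4):holds  (a4,r6):fails  (a4,r7):holds  (a5,r2):holds  (a5,r3):fails  (a6,r3):fails  (a6,r5):holds  (a7,r1):holds  (a7,r6):holds
Scope holds for 7 pair(s), so the sentence is false.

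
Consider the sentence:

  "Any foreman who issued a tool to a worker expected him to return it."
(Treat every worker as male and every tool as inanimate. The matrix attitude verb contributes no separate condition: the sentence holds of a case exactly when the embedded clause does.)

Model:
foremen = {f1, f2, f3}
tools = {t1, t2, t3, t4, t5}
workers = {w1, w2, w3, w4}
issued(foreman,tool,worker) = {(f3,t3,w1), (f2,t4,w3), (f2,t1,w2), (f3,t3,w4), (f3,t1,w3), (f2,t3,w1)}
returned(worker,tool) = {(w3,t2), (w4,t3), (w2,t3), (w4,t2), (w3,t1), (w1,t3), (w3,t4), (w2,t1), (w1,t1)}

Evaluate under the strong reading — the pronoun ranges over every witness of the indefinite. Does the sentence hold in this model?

"him" takes "a worker" as antecedent and "it" takes "a tool"; both are donkey pronouns co-varying with the restrictor.
Strong reading: for every (f,t,w) with issued(f,t,w), returned(w,t).
Restrictor triples: (f2,t1,w2)→returned(w2,t1) ✓  (f2,t3,w1)→returned(w1,t3) ✓  (f2,t4,w3)→returned(w3,t4) ✓  (f3,t1,w3)→returned(w3,t1) ✓  (f3,t3,w1)→returned(w1,t3) ✓  (f3,t3,w4)→returned(w4,t3) ✓
Every restrictor triple satisfies the scope.

True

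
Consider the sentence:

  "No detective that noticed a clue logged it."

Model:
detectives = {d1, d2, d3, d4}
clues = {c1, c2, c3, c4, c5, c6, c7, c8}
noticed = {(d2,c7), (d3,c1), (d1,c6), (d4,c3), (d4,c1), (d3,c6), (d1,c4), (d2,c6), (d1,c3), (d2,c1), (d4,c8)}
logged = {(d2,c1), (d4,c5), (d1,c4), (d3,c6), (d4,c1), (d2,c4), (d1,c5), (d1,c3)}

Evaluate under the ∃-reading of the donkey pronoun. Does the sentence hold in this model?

"it" takes "a clue" as antecedent — a donkey pronoun bound across the clause boundary.
Truth condition: for no (d,c) with noticed(d,c) does logged(d,c) hold.
Restrictor pairs — does the scope hold? (d1,c3):holds  (d1,c4):holds  (d1,c6):fails  (d2,c1):holds  (d2,c6):fails  (d2,c7):fails  (d3,c1):fails  (d3,c6):holds  (d4,c1):holds  (d4,c3):fails  (d4,c8):fails
Scope holds for 5 pair(s), so the sentence is false.

False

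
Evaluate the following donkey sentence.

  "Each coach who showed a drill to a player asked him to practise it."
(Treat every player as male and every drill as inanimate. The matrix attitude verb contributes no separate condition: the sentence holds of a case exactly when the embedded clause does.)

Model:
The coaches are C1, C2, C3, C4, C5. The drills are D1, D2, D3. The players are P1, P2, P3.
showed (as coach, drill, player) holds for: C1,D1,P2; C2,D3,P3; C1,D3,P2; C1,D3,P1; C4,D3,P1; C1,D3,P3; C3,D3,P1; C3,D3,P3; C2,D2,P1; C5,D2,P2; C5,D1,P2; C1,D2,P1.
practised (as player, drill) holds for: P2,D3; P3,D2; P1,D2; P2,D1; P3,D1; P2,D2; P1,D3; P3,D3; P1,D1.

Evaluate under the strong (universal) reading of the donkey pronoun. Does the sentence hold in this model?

"him" takes "a player" as antecedent and "it" takes "a drill"; both are donkey pronouns co-varying with the restrictor.
Strong reading: for every (c,d,p) with showed(c,d,p), practised(p,d).
Restrictor triples: (C1,D1,P2)→practised(P2,D1) ✓  (C1,D2,P1)→practised(P1,D2) ✓  (C1,D3,P1)→practised(P1,D3) ✓  (C1,D3,P2)→practised(P2,D3) ✓  (C1,D3,P3)→practised(P3,D3) ✓  (C2,D2,P1)→practised(P1,D2) ✓  (C2,D3,P3)→practised(P3,D3) ✓  (C3,D3,P1)→practised(P1,D3) ✓  (C3,D3,P3)→practised(P3,D3) ✓  (C4,D3,P1)→practised(P1,D3) ✓  (C5,D1,P2)→practised(P2,D1) ✓  (C5,D2,P2)→practised(P2,D2) ✓
Every restrictor triple satisfies the scope.

True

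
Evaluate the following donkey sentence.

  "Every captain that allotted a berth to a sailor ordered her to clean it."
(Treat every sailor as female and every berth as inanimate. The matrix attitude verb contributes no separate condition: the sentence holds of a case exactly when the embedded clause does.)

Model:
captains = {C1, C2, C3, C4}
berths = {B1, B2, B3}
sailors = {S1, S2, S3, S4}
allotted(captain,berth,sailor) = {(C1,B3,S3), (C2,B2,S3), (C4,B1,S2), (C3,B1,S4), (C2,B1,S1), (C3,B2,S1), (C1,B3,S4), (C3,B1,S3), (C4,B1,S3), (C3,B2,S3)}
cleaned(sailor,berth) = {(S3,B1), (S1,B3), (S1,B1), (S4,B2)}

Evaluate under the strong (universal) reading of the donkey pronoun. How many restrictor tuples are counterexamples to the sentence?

"her" takes "a sailor" as antecedent and "it" takes "a berth"; both are donkey pronouns co-varying with the restrictor.
Strong reading: for every (c,b,s) with allotted(c,b,s), cleaned(s,b).
Restrictor triples: (C1,B3,S3)→cleaned(S3,B3) ✗  (C1,B3,S4)→cleaned(S4,B3) ✗  (C2,B1,S1)→cleaned(S1,B1) ✓  (C2,B2,S3)→cleaned(S3,B2) ✗  (C3,B1,S3)→cleaned(S3,B1) ✓  (C3,B1,S4)→cleaned(S4,B1) ✗  (C3,B2,S1)→cleaned(S1,B2) ✗  (C3,B2,S3)→cleaned(S3,B2) ✗  (C4,B1,S2)→cleaned(S2,B1) ✗  (C4,B1,S3)→cleaned(S3,B1) ✓
Counterexamples (restrictor triples failing the scope): 7.

7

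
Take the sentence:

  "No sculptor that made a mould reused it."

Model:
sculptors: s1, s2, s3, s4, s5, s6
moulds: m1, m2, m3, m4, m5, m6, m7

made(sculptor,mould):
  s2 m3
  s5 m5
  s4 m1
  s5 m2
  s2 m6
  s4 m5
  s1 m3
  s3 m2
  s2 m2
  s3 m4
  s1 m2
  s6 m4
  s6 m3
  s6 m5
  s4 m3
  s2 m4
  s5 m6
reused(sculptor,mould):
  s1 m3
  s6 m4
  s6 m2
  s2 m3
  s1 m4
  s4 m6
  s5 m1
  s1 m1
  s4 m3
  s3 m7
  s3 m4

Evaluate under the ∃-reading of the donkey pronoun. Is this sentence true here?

"it" takes "a mould" as antecedent — a donkey pronoun bound across the clause boundary.
Truth condition: for no (s,m) with made(s,m) does reused(s,m) hold.
Restrictor pairs — does the scope hold? (s1,m2):fails  (s1,m3):holds  (s2,m2):fails  (s2,m3):holds  (s2,m4):fails  (s2,m6):fails  (s3,m2):fails  (s3,m4):holds  (s4,m1):fails  (s4,m3):holds  (s4,m5):fails  (s5,m2):fails  (s5,m5):fails  (s5,m6):fails  (s6,m3):fails  (s6,m4):holds  (s6,m5):fails
Scope holds for 5 pair(s), so the sentence is false.

False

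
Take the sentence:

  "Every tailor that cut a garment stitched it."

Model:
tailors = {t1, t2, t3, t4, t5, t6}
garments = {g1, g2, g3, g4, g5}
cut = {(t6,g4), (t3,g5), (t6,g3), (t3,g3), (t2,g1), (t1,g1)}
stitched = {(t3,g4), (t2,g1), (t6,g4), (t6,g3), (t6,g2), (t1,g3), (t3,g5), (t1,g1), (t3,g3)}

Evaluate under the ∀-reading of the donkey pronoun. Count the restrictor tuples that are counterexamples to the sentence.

"it" takes "a garment" as antecedent — a donkey pronoun bound across the clause boundary.
Strong reading: for every (t,g) with cut(t,g), stitched(t,g).
Restrictor pairs: (t1,g1) ✓  (t2,g1) ✓  (t3,g3) ✓  (t3,g5) ✓  (t6,g3) ✓  (t6,g4) ✓
Counterexamples (restrictor pairs failing the scope): 0.

0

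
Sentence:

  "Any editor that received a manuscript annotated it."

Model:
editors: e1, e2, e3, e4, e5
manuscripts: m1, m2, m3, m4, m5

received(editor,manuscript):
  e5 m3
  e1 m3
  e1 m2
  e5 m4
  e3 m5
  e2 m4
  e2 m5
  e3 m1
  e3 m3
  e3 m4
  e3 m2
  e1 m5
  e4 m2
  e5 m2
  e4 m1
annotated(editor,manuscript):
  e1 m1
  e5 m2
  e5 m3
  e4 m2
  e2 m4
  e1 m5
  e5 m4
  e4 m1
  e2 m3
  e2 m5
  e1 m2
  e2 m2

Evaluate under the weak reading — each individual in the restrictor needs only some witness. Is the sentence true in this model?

False

"it" takes "a manuscript" as antecedent — a donkey pronoun bound across the clause boundary.
Weak reading: every editor e with some received-manuscript has at least one received-manuscript m such that annotated(e,m).
Per editor: e1:✓  e2:✓  e3:✗  e4:✓  e5:✓
e3 has no witness among its received-manuscripts.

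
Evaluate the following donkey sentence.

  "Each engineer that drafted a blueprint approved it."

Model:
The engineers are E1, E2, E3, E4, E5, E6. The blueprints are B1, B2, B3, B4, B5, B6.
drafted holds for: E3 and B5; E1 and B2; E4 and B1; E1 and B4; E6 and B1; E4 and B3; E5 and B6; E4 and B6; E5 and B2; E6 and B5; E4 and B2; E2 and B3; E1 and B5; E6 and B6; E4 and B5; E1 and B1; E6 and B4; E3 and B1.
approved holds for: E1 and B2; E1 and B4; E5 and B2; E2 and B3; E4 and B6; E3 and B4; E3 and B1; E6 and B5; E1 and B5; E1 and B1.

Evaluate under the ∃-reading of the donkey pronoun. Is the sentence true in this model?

"it" takes "a blueprint" as antecedent — a donkey pronoun bound across the clause boundary.
Weak reading: every engineer e with some drafted-blueprint has at least one drafted-blueprint b such that approved(e,b).
Per engineer: E1:✓  E2:✓  E3:✓  E4:✓  E5:✓  E6:✓
Every engineer in the restrictor has a witness.

True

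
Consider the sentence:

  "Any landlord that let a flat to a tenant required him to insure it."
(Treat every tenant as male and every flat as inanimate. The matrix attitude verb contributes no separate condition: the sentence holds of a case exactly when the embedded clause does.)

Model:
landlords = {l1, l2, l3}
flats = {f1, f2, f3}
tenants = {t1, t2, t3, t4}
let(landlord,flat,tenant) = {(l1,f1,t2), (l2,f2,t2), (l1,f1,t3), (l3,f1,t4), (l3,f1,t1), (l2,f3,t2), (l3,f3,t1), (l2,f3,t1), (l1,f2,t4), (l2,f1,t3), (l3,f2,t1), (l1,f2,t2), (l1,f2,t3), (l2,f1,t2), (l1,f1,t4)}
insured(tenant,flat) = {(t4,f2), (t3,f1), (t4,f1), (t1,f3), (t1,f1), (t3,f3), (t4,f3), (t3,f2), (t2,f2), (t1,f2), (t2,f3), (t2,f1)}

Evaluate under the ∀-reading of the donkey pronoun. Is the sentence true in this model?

"him" takes "a tenant" as antecedent and "it" takes "a flat"; both are donkey pronouns co-varying with the restrictor.
Strong reading: for every (l,f,t) with let(l,f,t), insured(t,f).
Restrictor triples: (l1,f1,t2)→insured(t2,f1) ✓  (l1,f1,t3)→insured(t3,f1) ✓  (l1,f1,t4)→insured(t4,f1) ✓  (l1,f2,t2)→insured(t2,f2) ✓  (l1,f2,t3)→insured(t3,f2) ✓  (l1,f2,t4)→insured(t4,f2) ✓  (l2,f1,t2)→insured(t2,f1) ✓  (l2,f1,t3)→insured(t3,f1) ✓  (l2,f2,t2)→insured(t2,f2) ✓  (l2,f3,t1)→insured(t1,f3) ✓  (l2,f3,t2)→insured(t2,f3) ✓  (l3,f1,t1)→insured(t1,f1) ✓  (l3,f1,t4)→insured(t4,f1) ✓  (l3,f2,t1)→insured(t1,f2) ✓  (l3,f3,t1)→insured(t1,f3) ✓
Every restrictor triple satisfies the scope.

True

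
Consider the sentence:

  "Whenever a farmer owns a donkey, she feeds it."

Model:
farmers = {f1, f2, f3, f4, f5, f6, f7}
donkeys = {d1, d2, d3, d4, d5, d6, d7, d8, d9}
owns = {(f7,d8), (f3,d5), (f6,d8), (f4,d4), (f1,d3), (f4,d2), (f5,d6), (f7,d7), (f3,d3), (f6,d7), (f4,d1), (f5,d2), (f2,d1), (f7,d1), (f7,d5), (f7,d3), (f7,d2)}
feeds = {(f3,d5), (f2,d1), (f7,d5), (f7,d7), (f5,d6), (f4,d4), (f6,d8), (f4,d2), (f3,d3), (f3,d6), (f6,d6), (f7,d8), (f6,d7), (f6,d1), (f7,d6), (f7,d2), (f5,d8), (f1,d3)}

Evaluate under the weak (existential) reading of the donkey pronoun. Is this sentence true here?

True

"it" takes "a donkey" as antecedent — a donkey pronoun bound across the clause boundary.
Weak reading: every farmer f with some owns-donkey has at least one owns-donkey d such that feeds(f,d).
Per farmer: f1:✓  f2:✓  f3:✓  f4:✓  f5:✓  f6:✓  f7:✓
Every farmer in the restrictor has a witness.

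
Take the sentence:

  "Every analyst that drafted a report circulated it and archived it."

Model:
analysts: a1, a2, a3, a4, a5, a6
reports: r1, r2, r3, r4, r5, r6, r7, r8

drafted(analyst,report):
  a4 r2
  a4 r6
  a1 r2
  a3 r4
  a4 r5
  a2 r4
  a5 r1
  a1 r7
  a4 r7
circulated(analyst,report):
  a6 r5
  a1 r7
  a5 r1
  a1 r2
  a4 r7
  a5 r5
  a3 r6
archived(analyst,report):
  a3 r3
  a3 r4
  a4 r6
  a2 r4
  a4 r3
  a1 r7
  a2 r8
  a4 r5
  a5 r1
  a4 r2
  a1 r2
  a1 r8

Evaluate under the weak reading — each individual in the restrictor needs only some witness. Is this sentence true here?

"it" takes "a report" as antecedent — a donkey pronoun bound across the clause boundary.
Weak reading: every analyst a with some drafted-report has at least one drafted-report r such that circulated(a,r) ∧ archived(a,r).
Per analyst: a1:✓  a2:✗  a3:✗  a4:✗  a5:✓
a2 has no witness among its drafted-reports.

False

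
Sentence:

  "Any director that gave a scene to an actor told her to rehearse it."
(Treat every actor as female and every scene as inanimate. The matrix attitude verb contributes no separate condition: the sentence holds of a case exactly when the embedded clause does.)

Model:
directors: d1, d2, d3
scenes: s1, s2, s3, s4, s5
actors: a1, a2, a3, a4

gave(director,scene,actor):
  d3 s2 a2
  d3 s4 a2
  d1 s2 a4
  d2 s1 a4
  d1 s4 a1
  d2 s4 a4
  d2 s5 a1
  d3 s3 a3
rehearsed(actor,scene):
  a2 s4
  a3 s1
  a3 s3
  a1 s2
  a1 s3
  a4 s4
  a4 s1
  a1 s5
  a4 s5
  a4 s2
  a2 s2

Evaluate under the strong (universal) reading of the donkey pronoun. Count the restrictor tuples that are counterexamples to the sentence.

"her" takes "an actor" as antecedent and "it" takes "a scene"; both are donkey pronouns co-varying with the restrictor.
Strong reading: for every (d,s,a) with gave(d,s,a), rehearsed(a,s).
Restrictor triples: (d1,s2,a4)→rehearsed(a4,s2) ✓  (d1,s4,a1)→rehearsed(a1,s4) ✗  (d2,s1,a4)→rehearsed(a4,s1) ✓  (d2,s4,a4)→rehearsed(a4,s4) ✓  (d2,s5,a1)→rehearsed(a1,s5) ✓  (d3,s2,a2)→rehearsed(a2,s2) ✓  (d3,s3,a3)→rehearsed(a3,s3) ✓  (d3,s4,a2)→rehearsed(a2,s4) ✓
Counterexamples (restrictor triples failing the scope): 1.

1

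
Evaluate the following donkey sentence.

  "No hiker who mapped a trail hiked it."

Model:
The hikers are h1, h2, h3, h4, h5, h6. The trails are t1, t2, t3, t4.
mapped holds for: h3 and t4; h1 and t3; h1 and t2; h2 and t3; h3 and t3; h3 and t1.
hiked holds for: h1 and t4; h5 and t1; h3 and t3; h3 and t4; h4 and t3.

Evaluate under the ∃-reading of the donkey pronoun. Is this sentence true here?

False

"it" takes "a trail" as antecedent — a donkey pronoun bound across the clause boundary.
Truth condition: for no (h,t) with mapped(h,t) does hiked(h,t) hold.
Restrictor pairs — does the scope hold? (h1,t2):fails  (h1,t3):fails  (h2,t3):fails  (h3,t1):fails  (h3,t3):holds  (h3,t4):holds
Scope holds for 2 pair(s), so the sentence is false.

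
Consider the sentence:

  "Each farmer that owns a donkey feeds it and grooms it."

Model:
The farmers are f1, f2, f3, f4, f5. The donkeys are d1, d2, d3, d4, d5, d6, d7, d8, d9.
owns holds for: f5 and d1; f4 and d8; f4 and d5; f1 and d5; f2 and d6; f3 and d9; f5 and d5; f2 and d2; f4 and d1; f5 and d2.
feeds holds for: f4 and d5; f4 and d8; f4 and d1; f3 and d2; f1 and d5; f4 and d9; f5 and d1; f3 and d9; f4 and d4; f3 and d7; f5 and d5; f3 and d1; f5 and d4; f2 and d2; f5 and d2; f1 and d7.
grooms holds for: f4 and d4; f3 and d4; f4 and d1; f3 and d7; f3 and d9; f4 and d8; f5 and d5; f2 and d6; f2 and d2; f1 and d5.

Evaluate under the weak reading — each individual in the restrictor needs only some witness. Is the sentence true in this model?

"it" takes "a donkey" as antecedent — a donkey pronoun bound across the clause boundary.
Weak reading: every farmer f with some owns-donkey has at least one owns-donkey d such that feeds(f,d) ∧ grooms(f,d).
Per farmer: f1:✓  f2:✓  f3:✓  f4:✓  f5:✓
Every farmer in the restrictor has a witness.

True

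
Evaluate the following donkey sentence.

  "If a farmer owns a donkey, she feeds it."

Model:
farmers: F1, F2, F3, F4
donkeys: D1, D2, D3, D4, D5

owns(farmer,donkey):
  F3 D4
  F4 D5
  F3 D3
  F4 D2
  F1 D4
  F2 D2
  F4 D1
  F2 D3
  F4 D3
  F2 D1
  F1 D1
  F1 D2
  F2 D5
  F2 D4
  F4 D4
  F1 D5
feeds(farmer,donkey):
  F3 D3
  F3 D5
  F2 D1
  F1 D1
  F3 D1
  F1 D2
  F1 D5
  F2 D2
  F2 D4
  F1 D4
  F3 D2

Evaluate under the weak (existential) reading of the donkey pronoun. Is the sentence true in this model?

"it" takes "a donkey" as antecedent — a donkey pronoun bound across the clause boundary.
Weak reading: every farmer f with some owns-donkey has at least one owns-donkey d such that feeds(f,d).
Per farmer: F1:✓  F2:✓  F3:✓  F4:✗
F4 has no witness among its owns-donkeys.

False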